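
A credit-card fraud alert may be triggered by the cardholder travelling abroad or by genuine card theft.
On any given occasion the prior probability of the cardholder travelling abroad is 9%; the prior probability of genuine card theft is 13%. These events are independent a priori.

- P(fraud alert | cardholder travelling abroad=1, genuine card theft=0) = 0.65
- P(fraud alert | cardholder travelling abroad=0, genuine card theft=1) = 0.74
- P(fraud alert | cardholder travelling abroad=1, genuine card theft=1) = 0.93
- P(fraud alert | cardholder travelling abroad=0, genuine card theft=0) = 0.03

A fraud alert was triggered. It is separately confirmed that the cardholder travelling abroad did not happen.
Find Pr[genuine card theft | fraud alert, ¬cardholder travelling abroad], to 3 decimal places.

Pr[genuine card theft | fraud alert, ¬cardholder travelling abroad] ≈ 0.787

P(fraud alert | ¬cardholder travelling abroad) = 0.03*0.87 + 0.74*0.13 = 0.026100 + 0.096200 = 0.122300
The genuine card theft-present share is 0.74*0.13 = 0.096200.
Hence the posterior is 0.096200/0.122300 ≈ 0.787.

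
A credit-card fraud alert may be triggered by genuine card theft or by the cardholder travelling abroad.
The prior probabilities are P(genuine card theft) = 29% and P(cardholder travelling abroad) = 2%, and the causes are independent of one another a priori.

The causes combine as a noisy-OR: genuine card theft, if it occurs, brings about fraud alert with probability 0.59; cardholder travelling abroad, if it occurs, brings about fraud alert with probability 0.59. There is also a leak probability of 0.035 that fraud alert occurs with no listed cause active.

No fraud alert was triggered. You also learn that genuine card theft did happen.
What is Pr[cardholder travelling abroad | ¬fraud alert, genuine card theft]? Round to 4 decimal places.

Pr[cardholder travelling abroad | ¬fraud alert, genuine card theft] ≈ 0.0083

Under noisy-OR, P(fraud alert | causes) = 1 − (1−0.035)·∏(1−qᵢ) over the active causes.
Enumerate both values of cardholder travelling abroad and weight by the priors:
  P(¬fraud alert | genuine card theft) = 0.39565×0.98 + 0.162216×0.02
        = 0.387737 + 0.003244 = 0.390981
The terms with cardholder travelling abroad present sum to 0.003244, so
  P(cardholder travelling abroad | ¬fraud alert, genuine card theft) = 0.003244 / 0.390981 ≈ 0.0083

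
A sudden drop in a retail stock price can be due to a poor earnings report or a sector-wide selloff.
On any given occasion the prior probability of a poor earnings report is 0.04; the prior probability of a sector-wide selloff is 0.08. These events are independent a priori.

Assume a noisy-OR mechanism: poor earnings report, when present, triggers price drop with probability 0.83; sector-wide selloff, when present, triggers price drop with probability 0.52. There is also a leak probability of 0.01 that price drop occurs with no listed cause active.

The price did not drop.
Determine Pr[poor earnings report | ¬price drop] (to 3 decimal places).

Under noisy-OR, P(price drop | causes) = 1 − (1−0.01)·∏(1−qᵢ) over the active causes.
For the numerator, keep only poor earnings report=true terms: 0.006193 + 0.000259 = 0.006452
The normalizing constant is 0.99×0.96×0.92 + 0.4752×0.96×0.08 + 0.1683×0.04×0.92 + 0.080784×0.04×0.08 = 0.917315
P(poor earnings report | ¬price drop) = 0.006452/0.917315 ≈ 0.007

Pr[poor earnings report | ¬price drop] ≈ 0.007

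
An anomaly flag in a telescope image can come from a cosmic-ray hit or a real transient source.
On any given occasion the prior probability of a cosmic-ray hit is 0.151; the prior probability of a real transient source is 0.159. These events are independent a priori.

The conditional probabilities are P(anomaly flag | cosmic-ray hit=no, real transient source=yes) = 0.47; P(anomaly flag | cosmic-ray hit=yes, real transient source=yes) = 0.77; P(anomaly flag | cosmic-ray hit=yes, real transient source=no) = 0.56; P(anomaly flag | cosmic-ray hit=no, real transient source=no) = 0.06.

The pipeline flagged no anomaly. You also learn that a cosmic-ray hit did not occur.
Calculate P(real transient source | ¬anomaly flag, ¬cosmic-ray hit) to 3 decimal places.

P(real transient source | ¬anomaly flag, ¬cosmic-ray hit) ≈ 0.096

For the numerator, keep only real transient source=true terms: 0.53×0.159 = 0.084270
The normalizing constant is 0.94×0.841 + 0.53×0.159 = 0.874810
Posterior = 0.084270 / 0.874810 ≈ 0.096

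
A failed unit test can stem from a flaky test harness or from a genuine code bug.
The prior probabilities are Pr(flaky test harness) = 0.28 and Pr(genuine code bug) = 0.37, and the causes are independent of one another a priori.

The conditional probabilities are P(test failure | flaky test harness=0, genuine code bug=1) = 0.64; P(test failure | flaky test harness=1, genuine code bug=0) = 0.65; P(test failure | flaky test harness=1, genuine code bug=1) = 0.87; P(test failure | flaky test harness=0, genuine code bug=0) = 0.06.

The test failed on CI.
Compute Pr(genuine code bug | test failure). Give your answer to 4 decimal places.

Pr(genuine code bug | test failure) ≈ 0.6475

P(test failure) = 0.06×0.72×0.63 + 0.64×0.72×0.37 + 0.65×0.28×0.63 + 0.87×0.28×0.37 = 0.027216 + 0.170496 + 0.114660 + 0.090132 = 0.402504
Of this, 0.260628 comes from 0.170496 + 0.090132 (the genuine code bug=true cases).
Hence the posterior is 0.260628/0.402504 ≈ 0.6475.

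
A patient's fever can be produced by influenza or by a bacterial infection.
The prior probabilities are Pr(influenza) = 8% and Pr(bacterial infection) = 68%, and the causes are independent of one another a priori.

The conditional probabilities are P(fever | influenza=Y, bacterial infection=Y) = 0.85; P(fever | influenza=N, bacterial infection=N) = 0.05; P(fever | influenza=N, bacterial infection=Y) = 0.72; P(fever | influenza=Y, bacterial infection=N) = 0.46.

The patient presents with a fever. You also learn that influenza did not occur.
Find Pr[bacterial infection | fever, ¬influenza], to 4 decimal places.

For the numerator, keep only bacterial infection=true terms: 0.72×0.68 = 0.489600
Normalizer over all consistent configurations: 0.05×0.32 + 0.72×0.68 = 0.505600
Posterior = 0.489600 / 0.505600 ≈ 0.9684

Pr[bacterial infection | fever, ¬influenza] ≈ 0.9684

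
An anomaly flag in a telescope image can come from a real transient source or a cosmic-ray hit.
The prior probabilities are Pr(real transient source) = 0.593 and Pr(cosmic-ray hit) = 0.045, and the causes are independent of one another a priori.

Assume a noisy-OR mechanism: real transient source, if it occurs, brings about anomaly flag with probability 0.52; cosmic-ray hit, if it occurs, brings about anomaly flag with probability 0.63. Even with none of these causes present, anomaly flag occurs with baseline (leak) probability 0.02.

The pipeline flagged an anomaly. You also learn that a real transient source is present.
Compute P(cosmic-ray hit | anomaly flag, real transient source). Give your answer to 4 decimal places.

Under noisy-OR, P(anomaly flag | causes) = 1 − (1−0.02)·∏(1−qᵢ) over the active causes.
Sum P(anomaly flag|·) weighted by the priors over both values of cosmic-ray hit:
  P(anomaly flag | real transient source) = 0.5296*0.955 + 0.825952*0.045
        = 0.505768 + 0.037168 = 0.542936
Keeping only the cosmic-ray hit-present terms gives 0.037168, so
  P(cosmic-ray hit | anomaly flag, real transient source) = 0.037168 / 0.542936 ≈ 0.0685

P(cosmic-ray hit | anomaly flag, real transient source) ≈ 0.0685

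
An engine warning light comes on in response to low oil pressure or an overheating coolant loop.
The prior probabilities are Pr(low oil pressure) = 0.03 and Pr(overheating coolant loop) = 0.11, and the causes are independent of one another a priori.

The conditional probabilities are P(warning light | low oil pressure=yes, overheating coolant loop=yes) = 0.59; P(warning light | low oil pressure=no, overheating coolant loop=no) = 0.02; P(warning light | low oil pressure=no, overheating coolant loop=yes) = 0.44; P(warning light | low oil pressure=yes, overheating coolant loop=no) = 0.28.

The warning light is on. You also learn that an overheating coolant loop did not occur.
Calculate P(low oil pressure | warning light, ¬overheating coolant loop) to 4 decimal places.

P(low oil pressure | warning light, ¬overheating coolant loop) ≈ 0.3022

Weight on low oil pressure=true, given the evidence: 0.28×0.03 = 0.008400
Normalizer over all consistent configurations: 0.02×0.97 + 0.28×0.03 = 0.027800
P(low oil pressure | warning light, ¬overheating coolant loop) = 0.008400/0.027800 ≈ 0.3022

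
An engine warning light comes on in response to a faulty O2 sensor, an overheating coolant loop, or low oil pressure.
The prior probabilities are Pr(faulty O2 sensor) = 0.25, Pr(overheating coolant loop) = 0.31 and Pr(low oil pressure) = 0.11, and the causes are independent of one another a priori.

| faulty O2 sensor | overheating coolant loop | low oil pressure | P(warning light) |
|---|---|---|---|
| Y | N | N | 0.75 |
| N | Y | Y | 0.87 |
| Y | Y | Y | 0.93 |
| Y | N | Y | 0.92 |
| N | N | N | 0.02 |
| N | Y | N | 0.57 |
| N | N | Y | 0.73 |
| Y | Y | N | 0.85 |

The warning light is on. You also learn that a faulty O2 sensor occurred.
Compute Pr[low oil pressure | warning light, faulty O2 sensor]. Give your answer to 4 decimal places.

By total probability over the 4 (overheating coolant loop, low oil pressure) configurations:
  P(warning light | faulty O2 sensor) = 0.75×0.69×0.89 + 0.92×0.69×0.11 + 0.85×0.31×0.89 + 0.93×0.31×0.11
        = 0.460575 + 0.069828 + 0.234515 + 0.031713 = 0.796631
Configurations with low oil pressure contribute 0.101541, so
  P(low oil pressure | warning light, faulty O2 sensor) = 0.101541 / 0.796631 ≈ 0.1275

Pr[low oil pressure | warning light, faulty O2 sensor] ≈ 0.1275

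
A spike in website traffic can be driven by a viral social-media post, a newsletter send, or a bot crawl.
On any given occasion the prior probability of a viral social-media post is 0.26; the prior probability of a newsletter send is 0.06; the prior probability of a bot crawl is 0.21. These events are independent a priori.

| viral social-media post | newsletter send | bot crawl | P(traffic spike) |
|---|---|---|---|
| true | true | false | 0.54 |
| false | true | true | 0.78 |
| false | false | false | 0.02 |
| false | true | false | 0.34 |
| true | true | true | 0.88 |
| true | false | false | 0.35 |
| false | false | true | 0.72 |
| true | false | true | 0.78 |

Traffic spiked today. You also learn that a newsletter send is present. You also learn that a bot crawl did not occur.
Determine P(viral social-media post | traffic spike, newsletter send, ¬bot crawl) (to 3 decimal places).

Enumerate both values of viral social-media post and weight by the priors:
  P(traffic spike | newsletter send, ¬bot crawl) = 0.34*0.74 + 0.54*0.26
        = 0.251600 + 0.140400 = 0.392000
The terms with viral social-media post present sum to 0.140400, so
  P(viral social-media post | traffic spike, newsletter send, ¬bot crawl) = 0.140400 / 0.392000 ≈ 0.358

P(viral social-media post | traffic spike, newsletter send, ¬bot crawl) ≈ 0.358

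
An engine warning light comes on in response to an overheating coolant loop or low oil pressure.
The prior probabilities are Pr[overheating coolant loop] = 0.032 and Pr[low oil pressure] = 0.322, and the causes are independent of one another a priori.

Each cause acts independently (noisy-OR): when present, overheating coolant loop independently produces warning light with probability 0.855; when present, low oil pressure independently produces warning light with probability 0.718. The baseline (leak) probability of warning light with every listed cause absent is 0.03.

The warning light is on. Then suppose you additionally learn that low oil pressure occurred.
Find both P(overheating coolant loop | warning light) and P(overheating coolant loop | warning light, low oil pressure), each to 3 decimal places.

Under noisy-OR, P(warning light | causes) = 1 − (1−0.03)·∏(1−qᵢ) over the active causes.
P(warning light) = 0.03×0.968×0.678 + 0.72646×0.968×0.322 + 0.85935×0.032×0.678 + 0.960337×0.032×0.322 = 0.019689 + 0.226435 + 0.018644 + 0.009895 = 0.274663
Restricting to configurations with overheating coolant loop present: 0.018644 + 0.009895 = 0.028539.
P(overheating coolant loop | warning light) = 0.028539 / 0.274663 ≈ 0.104

With the extra evidence:
Numerator (weight on configurations with overheating coolant loop): 0.960337×0.032 = 0.030731
Denominator P(warning light | low oil pressure): 0.72646×0.968 + 0.960337×0.032 = 0.733944
Posterior = 0.030731 / 0.733944 ≈ 0.042
This is intercausal reasoning (explaining away): once low oil pressure accounts for the warning light, overheating coolant loop becomes less likely.

P(overheating coolant loop | warning light) ≈ 0.104; P(overheating coolant loop | warning light, low oil pressure) ≈ 0.042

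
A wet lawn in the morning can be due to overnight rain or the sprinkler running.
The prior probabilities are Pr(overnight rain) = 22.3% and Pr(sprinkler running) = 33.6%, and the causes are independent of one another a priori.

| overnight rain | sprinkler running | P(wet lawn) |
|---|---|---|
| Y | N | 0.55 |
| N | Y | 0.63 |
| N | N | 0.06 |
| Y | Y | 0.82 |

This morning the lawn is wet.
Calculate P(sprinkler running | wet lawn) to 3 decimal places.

P(wet lawn) = 0.06×0.777×0.664 + 0.63×0.777×0.336 + 0.55×0.223×0.664 + 0.82×0.223×0.336 = 0.030956 + 0.164475 + 0.081440 + 0.061441 = 0.338312
Of this, 0.225916 comes from 0.164475 + 0.061441 (the sprinkler running=true cases).
Hence the posterior is 0.225916/0.338312 ≈ 0.668.

P(sprinkler running | wet lawn) ≈ 0.668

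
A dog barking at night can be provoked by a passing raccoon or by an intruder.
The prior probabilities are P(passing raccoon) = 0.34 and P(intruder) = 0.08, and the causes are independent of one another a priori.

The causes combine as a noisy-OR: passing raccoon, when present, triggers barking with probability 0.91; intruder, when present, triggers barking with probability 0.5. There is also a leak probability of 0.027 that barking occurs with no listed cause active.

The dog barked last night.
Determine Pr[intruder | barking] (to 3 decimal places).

Pr[intruder | barking] ≈ 0.150

Under noisy-OR, P(barking | causes) = 1 − (1−0.027)·∏(1−qᵢ) over the active causes.
For the numerator, keep only intruder=true terms: 0.027113 + 0.026009 = 0.053122
Denominator P(barking): 0.027×0.66×0.92 + 0.5135×0.66×0.08 + 0.91243×0.34×0.92 + 0.956215×0.34×0.08 = 0.354924
Posterior = 0.053122 / 0.354924 ≈ 0.150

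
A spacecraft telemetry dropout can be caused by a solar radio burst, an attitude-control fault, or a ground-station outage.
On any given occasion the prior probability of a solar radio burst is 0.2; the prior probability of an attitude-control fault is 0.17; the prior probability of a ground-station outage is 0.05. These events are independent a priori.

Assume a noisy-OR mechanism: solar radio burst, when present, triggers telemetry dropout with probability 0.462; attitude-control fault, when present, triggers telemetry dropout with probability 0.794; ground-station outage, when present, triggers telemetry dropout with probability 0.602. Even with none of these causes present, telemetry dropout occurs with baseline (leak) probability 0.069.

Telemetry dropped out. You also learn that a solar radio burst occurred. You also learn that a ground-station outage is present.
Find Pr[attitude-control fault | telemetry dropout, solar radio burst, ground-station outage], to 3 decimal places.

Under noisy-OR, P(telemetry dropout | causes) = 1 − (1−0.069)·∏(1−qᵢ) over the active causes.
P(telemetry dropout | solar radio burst, ground-station outage) = 0.800651×0.83 + 0.958934×0.17 = 0.664540 + 0.163019 = 0.827559
Restricting to configurations with attitude-control fault present: 0.958934×0.17 = 0.163019.
So P(attitude-control fault | telemetry dropout, solar radio burst, ground-station outage) = 0.163019/0.827559 ≈ 0.197.

Pr[attitude-control fault | telemetry dropout, solar radio burst, ground-station outage] ≈ 0.197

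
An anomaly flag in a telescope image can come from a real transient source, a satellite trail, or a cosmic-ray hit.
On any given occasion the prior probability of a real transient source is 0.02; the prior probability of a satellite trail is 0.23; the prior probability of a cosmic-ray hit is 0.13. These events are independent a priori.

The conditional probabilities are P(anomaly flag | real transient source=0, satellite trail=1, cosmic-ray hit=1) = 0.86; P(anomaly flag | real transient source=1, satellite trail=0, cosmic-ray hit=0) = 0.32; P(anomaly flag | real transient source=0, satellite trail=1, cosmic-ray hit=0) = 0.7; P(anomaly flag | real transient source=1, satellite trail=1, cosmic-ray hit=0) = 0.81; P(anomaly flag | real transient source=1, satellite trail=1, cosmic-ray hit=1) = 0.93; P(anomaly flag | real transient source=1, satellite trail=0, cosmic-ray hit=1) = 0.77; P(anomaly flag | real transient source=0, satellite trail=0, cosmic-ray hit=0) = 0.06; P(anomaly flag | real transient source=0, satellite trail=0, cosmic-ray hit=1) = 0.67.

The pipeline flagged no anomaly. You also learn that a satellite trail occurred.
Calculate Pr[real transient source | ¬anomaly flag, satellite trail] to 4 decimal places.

Sum P(¬anomaly flag|·) weighted by the priors over the 4 (real transient source, cosmic-ray hit) configurations:
  P(¬anomaly flag | satellite trail) = 0.3*0.98*0.87 + 0.14*0.98*0.13 + 0.19*0.02*0.87 + 0.07*0.02*0.13
        = 0.255780 + 0.017836 + 0.003306 + 0.000182 = 0.277104
Configurations with real transient source contribute 0.003488, so
  P(real transient source | ¬anomaly flag, satellite trail) = 0.003488 / 0.277104 ≈ 0.0126

Pr[real transient source | ¬anomaly flag, satellite trail] ≈ 0.0126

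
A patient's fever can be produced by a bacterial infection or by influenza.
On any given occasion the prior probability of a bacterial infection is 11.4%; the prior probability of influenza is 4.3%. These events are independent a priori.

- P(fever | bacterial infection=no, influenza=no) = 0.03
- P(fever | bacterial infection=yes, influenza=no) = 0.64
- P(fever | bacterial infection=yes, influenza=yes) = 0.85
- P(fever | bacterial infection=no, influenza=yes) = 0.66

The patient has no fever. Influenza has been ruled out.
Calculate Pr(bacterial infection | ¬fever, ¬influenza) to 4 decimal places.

Pr(bacterial infection | ¬fever, ¬influenza) ≈ 0.0456

By total probability over both values of bacterial infection:
  P(¬fever | ¬influenza) = 0.97*0.886 + 0.36*0.114
        = 0.859420 + 0.041040 = 0.900460
The terms with bacterial infection present sum to 0.041040, so
  P(bacterial infection | ¬fever, ¬influenza) = 0.041040 / 0.900460 ≈ 0.0456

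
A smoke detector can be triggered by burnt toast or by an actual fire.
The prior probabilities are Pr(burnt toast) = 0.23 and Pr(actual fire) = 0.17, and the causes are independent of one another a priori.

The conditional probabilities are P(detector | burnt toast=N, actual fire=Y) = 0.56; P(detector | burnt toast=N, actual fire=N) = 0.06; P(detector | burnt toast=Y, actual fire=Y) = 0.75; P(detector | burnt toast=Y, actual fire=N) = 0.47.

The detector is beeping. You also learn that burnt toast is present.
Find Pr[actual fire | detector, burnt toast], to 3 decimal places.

Pr[actual fire | detector, burnt toast] ≈ 0.246

Sum P(detector|·) weighted by the priors over both values of actual fire:
  P(detector | burnt toast) = 0.47*0.83 + 0.75*0.17
        = 0.390100 + 0.127500 = 0.517600
The terms with actual fire present sum to 0.127500, so
  P(actual fire | detector, burnt toast) = 0.127500 / 0.517600 ≈ 0.246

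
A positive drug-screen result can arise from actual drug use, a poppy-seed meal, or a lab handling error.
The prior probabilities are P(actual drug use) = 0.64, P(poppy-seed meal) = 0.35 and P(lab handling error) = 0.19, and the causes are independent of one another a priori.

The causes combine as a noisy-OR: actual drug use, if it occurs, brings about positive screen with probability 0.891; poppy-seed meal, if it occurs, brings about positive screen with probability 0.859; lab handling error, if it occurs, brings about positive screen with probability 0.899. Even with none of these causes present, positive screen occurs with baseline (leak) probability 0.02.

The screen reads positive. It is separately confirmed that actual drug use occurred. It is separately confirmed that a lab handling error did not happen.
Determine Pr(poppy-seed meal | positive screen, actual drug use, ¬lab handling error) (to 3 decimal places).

Under noisy-OR, P(positive screen | causes) = 1 − (1−0.02)·∏(1−qᵢ) over the active causes.
P(positive screen | actual drug use, ¬lab handling error) = 0.89318*0.65 + 0.984938*0.35 = 0.580567 + 0.344728 = 0.925295
The poppy-seed meal-present share is 0.984938*0.35 = 0.344728.
P(poppy-seed meal | positive screen, actual drug use, ¬lab handling error) = 0.344728 / 0.925295 ≈ 0.373

Pr(poppy-seed meal | positive screen, actual drug use, ¬lab handling error) ≈ 0.373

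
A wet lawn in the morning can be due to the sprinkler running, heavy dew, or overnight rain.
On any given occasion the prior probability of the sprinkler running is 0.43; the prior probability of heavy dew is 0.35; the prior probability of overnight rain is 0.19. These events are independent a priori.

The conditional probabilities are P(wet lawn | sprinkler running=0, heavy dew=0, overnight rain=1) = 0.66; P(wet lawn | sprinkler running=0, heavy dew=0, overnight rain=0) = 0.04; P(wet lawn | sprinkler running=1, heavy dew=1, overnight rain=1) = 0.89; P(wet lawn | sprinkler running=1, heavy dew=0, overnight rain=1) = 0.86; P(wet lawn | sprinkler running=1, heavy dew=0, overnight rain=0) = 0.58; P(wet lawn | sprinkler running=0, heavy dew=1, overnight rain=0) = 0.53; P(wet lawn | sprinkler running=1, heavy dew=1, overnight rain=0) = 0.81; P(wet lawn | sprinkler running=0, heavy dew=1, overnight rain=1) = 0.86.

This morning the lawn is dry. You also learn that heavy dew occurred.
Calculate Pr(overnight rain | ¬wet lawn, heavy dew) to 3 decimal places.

Sum P(¬wet lawn|·) weighted by the priors over the 4 (sprinkler running, overnight rain) configurations:
  P(¬wet lawn | heavy dew) = 0.47·0.57·0.81 + 0.14·0.57·0.19 + 0.19·0.43·0.81 + 0.11·0.43·0.19
        = 0.216999 + 0.015162 + 0.066177 + 0.008987 = 0.307325
Configurations with overnight rain contribute 0.024149, so
  P(overnight rain | ¬wet lawn, heavy dew) = 0.024149 / 0.307325 ≈ 0.079

Pr(overnight rain | ¬wet lawn, heavy dew) ≈ 0.079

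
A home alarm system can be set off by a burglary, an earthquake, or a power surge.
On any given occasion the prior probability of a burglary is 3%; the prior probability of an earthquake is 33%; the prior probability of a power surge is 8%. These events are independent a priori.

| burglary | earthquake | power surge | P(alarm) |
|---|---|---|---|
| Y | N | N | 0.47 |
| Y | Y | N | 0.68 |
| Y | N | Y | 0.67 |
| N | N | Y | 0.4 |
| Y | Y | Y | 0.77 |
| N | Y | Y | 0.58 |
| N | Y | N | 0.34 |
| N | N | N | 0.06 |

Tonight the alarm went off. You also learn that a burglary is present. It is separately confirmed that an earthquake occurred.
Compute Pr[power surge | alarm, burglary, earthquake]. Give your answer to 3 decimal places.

P(alarm | burglary, earthquake) = 0.68×0.92 + 0.77×0.08 = 0.625600 + 0.061600 = 0.687200
Of this, 0.061600 comes from 0.77×0.08 (the power surge=true cases).
So P(power surge | alarm, burglary, earthquake) = 0.061600/0.687200 ≈ 0.090.

Pr[power surge | alarm, burglary, earthquake] ≈ 0.090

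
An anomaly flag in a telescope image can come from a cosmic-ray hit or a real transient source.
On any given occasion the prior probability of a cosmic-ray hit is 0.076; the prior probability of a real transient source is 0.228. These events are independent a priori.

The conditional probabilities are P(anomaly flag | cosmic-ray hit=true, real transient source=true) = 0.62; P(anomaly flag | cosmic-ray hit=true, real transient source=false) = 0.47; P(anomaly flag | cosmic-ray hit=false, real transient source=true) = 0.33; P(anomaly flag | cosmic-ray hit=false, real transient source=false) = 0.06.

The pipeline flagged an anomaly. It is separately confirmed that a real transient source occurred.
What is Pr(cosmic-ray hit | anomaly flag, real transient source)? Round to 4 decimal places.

Pr(cosmic-ray hit | anomaly flag, real transient source) ≈ 0.1338

Enumerate both values of cosmic-ray hit and weight by the priors:
  P(anomaly flag | real transient source) = 0.33·0.924 + 0.62·0.076
        = 0.304920 + 0.047120 = 0.352040
Configurations with cosmic-ray hit contribute 0.047120, so
  P(cosmic-ray hit | anomaly flag, real transient source) = 0.047120 / 0.352040 ≈ 0.1338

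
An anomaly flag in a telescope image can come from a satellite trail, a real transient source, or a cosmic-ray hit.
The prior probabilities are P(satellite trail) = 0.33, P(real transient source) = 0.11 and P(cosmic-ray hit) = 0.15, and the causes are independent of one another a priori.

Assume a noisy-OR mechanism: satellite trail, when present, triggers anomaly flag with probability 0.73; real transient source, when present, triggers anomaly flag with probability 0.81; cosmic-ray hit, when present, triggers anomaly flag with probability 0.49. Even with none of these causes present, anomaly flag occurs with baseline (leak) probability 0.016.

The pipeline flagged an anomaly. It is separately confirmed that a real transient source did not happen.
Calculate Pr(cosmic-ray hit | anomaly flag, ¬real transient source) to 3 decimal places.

Under noisy-OR, P(anomaly flag | causes) = 1 − (1−0.016)·∏(1−qᵢ) over the active causes.
Enumerate the 4 (satellite trail, cosmic-ray hit) configurations and weight by the priors:
  P(anomaly flag | ¬real transient source) = 0.016·0.67·0.85 + 0.49816·0.67·0.15 + 0.73432·0.33·0.85 + 0.864503·0.33·0.15
        = 0.009112 + 0.050065 + 0.205977 + 0.042793 = 0.307947
Configurations with cosmic-ray hit contribute 0.092858, so
  P(cosmic-ray hit | anomaly flag, ¬real transient source) = 0.092858 / 0.307947 ≈ 0.302

Pr(cosmic-ray hit | anomaly flag, ¬real transient source) ≈ 0.302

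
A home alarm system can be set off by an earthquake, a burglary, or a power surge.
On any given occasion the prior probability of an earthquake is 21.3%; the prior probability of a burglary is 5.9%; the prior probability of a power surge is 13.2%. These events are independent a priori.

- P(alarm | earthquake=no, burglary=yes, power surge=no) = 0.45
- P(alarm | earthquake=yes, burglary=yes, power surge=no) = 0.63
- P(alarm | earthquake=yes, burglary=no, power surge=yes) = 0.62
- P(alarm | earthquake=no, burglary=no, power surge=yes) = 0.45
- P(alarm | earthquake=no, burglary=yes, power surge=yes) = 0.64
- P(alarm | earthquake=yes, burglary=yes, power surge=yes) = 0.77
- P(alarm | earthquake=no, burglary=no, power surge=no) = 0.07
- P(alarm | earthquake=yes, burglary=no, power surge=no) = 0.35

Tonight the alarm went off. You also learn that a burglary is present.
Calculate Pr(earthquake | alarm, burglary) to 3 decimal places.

Weight on earthquake=true, given the evidence: 0.116477 + 0.021649 = 0.138126
Normalizer over all consistent configurations: 0.45·0.787·0.868 + 0.64·0.787·0.132 + 0.63·0.213·0.868 + 0.77·0.213·0.132 = 0.512014
Posterior = 0.138126 / 0.512014 ≈ 0.270

Pr(earthquake | alarm, burglary) ≈ 0.270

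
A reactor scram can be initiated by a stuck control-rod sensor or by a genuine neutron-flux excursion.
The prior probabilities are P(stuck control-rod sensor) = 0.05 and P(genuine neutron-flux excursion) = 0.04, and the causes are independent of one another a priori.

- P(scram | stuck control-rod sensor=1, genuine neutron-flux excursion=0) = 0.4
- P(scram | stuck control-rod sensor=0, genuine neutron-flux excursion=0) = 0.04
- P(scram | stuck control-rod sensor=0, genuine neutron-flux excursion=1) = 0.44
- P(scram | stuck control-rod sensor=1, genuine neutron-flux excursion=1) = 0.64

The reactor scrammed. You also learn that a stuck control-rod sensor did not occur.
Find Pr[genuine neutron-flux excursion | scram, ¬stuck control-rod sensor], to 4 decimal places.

By total probability over both values of genuine neutron-flux excursion:
  P(scram | ¬stuck control-rod sensor) = 0.04*0.96 + 0.44*0.04
        = 0.038400 + 0.017600 = 0.056000
The terms with genuine neutron-flux excursion present sum to 0.017600, so
  P(genuine neutron-flux excursion | scram, ¬stuck control-rod sensor) = 0.017600 / 0.056000 ≈ 0.3143

Pr[genuine neutron-flux excursion | scram, ¬stuck control-rod sensor] ≈ 0.3143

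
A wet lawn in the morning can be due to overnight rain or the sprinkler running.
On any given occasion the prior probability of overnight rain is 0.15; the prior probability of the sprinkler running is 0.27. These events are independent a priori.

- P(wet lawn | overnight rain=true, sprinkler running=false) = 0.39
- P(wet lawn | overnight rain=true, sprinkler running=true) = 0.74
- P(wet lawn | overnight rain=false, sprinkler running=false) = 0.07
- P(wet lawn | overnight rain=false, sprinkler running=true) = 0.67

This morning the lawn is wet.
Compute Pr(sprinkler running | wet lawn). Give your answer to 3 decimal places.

Pr(sprinkler running | wet lawn) ≈ 0.681

P(wet lawn) = 0.07×0.85×0.73 + 0.67×0.85×0.27 + 0.39×0.15×0.73 + 0.74×0.15×0.27 = 0.043435 + 0.153765 + 0.042705 + 0.029970 = 0.269875
The sprinkler running-present share is 0.153765 + 0.029970 = 0.183735.
Hence the posterior is 0.183735/0.269875 ≈ 0.681.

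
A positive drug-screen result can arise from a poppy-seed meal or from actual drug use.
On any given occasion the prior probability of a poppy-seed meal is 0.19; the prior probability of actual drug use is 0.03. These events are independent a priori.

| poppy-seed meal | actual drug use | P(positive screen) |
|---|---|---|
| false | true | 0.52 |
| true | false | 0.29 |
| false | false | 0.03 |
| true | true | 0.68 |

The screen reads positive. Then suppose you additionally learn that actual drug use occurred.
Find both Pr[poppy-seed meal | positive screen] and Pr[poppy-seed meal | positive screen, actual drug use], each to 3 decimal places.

Pr[poppy-seed meal | positive screen] ≈ 0.613; Pr[poppy-seed meal | positive screen, actual drug use] ≈ 0.235

P(positive screen) = 0.03·0.81·0.97 + 0.52·0.81·0.03 + 0.29·0.19·0.97 + 0.68·0.19·0.03 = 0.023571 + 0.012636 + 0.053447 + 0.003876 = 0.093530
Of this, 0.057323 comes from 0.053447 + 0.003876 (the poppy-seed meal=true cases).
Hence the posterior is 0.057323/0.093530 ≈ 0.613.

Now also conditioning on actual drug use=true:
P(positive screen | actual drug use) = 0.52×0.81 + 0.68×0.19 = 0.421200 + 0.129200 = 0.550400
Restricting to configurations with poppy-seed meal present: 0.68×0.19 = 0.129200.
So P(poppy-seed meal | positive screen, actual drug use) = 0.129200/0.550400 ≈ 0.235.
This is intercausal reasoning (explaining away): once actual drug use accounts for the positive screen, poppy-seed meal becomes less likely.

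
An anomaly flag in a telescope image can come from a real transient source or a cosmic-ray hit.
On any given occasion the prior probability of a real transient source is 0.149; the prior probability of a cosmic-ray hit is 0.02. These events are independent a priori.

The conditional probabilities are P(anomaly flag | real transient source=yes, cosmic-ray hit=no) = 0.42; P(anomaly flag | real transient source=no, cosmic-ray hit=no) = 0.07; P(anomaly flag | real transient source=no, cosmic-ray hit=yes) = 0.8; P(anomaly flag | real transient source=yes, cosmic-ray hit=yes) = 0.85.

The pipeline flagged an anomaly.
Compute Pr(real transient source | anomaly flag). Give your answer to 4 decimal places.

Pr(real transient source | anomaly flag) ≈ 0.4701

P(anomaly flag) = 0.07·0.851·0.98 + 0.8·0.851·0.02 + 0.42·0.149·0.98 + 0.85·0.149·0.02 = 0.058379 + 0.013616 + 0.061328 + 0.002533 = 0.135856
Restricting to configurations with real transient source present: 0.061328 + 0.002533 = 0.063861.
Hence the posterior is 0.063861/0.135856 ≈ 0.4701.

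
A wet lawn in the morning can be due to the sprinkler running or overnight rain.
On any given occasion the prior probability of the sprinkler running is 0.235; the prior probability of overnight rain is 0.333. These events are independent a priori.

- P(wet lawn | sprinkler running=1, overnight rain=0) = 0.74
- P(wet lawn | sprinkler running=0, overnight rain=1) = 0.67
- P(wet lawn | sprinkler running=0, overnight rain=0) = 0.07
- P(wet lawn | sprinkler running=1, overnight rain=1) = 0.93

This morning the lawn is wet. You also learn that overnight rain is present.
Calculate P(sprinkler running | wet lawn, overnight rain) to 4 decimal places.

Enumerate both values of sprinkler running and weight by the priors:
  P(wet lawn | overnight rain) = 0.67*0.765 + 0.93*0.235
        = 0.512550 + 0.218550 = 0.731100
The terms with sprinkler running present sum to 0.218550, so
  P(sprinkler running | wet lawn, overnight rain) = 0.218550 / 0.731100 ≈ 0.2989

P(sprinkler running | wet lawn, overnight rain) ≈ 0.2989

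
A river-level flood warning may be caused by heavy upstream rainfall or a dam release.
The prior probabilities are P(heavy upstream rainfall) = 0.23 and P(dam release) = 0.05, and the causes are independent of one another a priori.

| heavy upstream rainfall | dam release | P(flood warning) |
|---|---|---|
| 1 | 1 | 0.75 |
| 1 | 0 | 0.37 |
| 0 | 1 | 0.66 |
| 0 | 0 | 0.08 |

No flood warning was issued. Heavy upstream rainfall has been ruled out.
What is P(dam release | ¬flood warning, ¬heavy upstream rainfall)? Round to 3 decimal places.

P(dam release | ¬flood warning, ¬heavy upstream rainfall) ≈ 0.019

By total probability over both values of dam release:
  P(¬flood warning | ¬heavy upstream rainfall) = 0.92×0.95 + 0.34×0.05
        = 0.874000 + 0.017000 = 0.891000
Keeping only the dam release-present terms gives 0.017000, so
  P(dam release | ¬flood warning, ¬heavy upstream rainfall) = 0.017000 / 0.891000 ≈ 0.019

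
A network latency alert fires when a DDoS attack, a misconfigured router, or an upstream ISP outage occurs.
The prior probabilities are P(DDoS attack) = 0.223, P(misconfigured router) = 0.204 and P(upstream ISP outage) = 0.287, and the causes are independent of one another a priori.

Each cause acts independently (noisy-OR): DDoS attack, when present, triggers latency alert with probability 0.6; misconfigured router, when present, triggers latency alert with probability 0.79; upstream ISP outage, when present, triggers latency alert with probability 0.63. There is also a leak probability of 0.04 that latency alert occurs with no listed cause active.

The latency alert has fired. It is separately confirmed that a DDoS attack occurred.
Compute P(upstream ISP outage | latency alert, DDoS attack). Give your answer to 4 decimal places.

Under noisy-OR, P(latency alert | causes) = 1 − (1−0.04)·∏(1−qᵢ) over the active causes.
For the numerator, keep only upstream ISP outage=true terms: 0.195994 + 0.056801 = 0.252795
The normalizing constant is 0.616×0.796×0.713 + 0.85792×0.796×0.287 + 0.91936×0.204×0.713 + 0.970163×0.204×0.287 = 0.736128
Posterior = 0.252795 / 0.736128 ≈ 0.3434

P(upstream ISP outage | latency alert, DDoS attack) ≈ 0.3434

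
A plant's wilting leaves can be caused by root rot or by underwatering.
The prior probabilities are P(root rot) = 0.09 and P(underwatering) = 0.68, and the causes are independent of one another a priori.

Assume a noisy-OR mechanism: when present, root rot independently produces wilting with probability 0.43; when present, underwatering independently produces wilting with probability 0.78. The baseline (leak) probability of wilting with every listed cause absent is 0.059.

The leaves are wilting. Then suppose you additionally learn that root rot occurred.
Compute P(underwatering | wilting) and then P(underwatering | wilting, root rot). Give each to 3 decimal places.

P(underwatering | wilting) ≈ 0.947; P(underwatering | wilting, root rot) ≈ 0.802

Under noisy-OR, P(wilting | causes) = 1 − (1−0.059)·∏(1−qᵢ) over the active causes.
Sum P(wilting|·) weighted by the priors over the 4 (root rot, underwatering) configurations:
  P(wilting) = 0.059×0.91×0.32 + 0.79298×0.91×0.68 + 0.46363×0.09×0.32 + 0.881999×0.09×0.68
        = 0.017181 + 0.490696 + 0.013353 + 0.053978 = 0.575208
Keeping only the underwatering-present terms gives 0.544674, so
  P(underwatering | wilting) = 0.544674 / 0.575208 ≈ 0.947

With the extra evidence:
P(wilting | root rot) = 0.46363*0.32 + 0.881999*0.68 = 0.148362 + 0.599759 = 0.748121
The underwatering-present share is 0.881999*0.68 = 0.599759.
Hence the posterior is 0.599759/0.748121 ≈ 0.802.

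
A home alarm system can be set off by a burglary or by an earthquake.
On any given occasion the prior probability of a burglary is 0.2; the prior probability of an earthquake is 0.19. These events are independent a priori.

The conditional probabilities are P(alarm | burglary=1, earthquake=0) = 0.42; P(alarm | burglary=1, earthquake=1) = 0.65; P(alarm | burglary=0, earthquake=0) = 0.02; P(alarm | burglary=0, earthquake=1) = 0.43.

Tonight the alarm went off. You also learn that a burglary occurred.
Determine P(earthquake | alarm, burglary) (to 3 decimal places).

P(earthquake | alarm, burglary) ≈ 0.266

P(alarm | burglary) = 0.42*0.81 + 0.65*0.19 = 0.340200 + 0.123500 = 0.463700
Of this, 0.123500 comes from 0.65*0.19 (the earthquake=true cases).
P(earthquake | alarm, burglary) = 0.123500 / 0.463700 ≈ 0.266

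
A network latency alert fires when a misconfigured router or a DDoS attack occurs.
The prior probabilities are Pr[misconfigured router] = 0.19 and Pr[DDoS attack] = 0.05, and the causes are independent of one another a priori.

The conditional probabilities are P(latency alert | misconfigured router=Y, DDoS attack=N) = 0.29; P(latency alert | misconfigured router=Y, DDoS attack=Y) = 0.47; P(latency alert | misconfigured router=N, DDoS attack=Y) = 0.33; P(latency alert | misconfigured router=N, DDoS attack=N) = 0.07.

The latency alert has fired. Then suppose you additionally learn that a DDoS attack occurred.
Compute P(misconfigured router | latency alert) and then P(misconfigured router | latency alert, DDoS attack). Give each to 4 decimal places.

P(latency alert) = 0.07·0.81·0.95 + 0.33·0.81·0.05 + 0.29·0.19·0.95 + 0.47·0.19·0.05 = 0.053865 + 0.013365 + 0.052345 + 0.004465 = 0.124040
Restricting to configurations with misconfigured router present: 0.052345 + 0.004465 = 0.056810.
Hence the posterior is 0.056810/0.124040 ≈ 0.4580.

Now condition on the additional information:
P(latency alert | DDoS attack) = 0.33·0.81 + 0.47·0.19 = 0.267300 + 0.089300 = 0.356600
The misconfigured router-present share is 0.47·0.19 = 0.089300.
Hence the posterior is 0.089300/0.356600 ≈ 0.2504.
The drop from 0.4580 to 0.2504 is the explaining-away (discounting) effect.

P(misconfigured router | latency alert) ≈ 0.4580; P(misconfigured router | latency alert, DDoS attack) ≈ 0.2504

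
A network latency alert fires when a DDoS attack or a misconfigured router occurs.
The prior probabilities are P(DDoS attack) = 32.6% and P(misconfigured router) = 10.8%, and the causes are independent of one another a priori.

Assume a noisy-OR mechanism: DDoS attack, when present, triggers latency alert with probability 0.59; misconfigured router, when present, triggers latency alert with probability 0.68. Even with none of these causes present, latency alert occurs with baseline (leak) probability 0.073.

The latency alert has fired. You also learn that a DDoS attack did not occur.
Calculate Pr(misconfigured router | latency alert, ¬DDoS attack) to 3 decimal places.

Under noisy-OR, P(latency alert | causes) = 1 − (1−0.073)·∏(1−qᵢ) over the active causes.
Enumerate both values of misconfigured router and weight by the priors:
  P(latency alert | ¬DDoS attack) = 0.073·0.892 + 0.70336·0.108
        = 0.065116 + 0.075963 = 0.141079
Configurations with misconfigured router contribute 0.075963, so
  P(misconfigured router | latency alert, ¬DDoS attack) = 0.075963 / 0.141079 ≈ 0.538

Pr(misconfigured router | latency alert, ¬DDoS attack) ≈ 0.538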